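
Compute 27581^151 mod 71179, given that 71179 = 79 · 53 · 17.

1168

Mod 79: 27581 ≡ 10; by Fermat, exponent reduces to 151 mod 78 = 73; 10^73 ≡ 62 (mod 79).
Mod 53: 27581 ≡ 21; by Fermat, exponent reduces to 151 mod 52 = 47; 21^47 ≡ 2 (mod 53).
Mod 17: 27581 ≡ 7; by Fermat, exponent reduces to 151 mod 16 = 7; 7^7 ≡ 12 (mod 17).
Combine by CRT: x ≡ 62 (mod 79), x ≡ 2 (mod 53), x ≡ 12 (mod 17) ⇒ x ≡ 1168 (mod 71179).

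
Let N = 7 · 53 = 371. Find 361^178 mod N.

81

Mod 7: 361 ≡ 4; by Fermat, exponent reduces to 178 mod 6 = 4; 4^4 ≡ 4 (mod 7).
Mod 53: 361 ≡ 43; by Fermat, exponent reduces to 178 mod 52 = 22; 43^22 ≡ 28 (mod 53).
Combine by CRT: x ≡ 4 (mod 7), x ≡ 28 (mod 53) ⇒ x ≡ 81 (mod 371).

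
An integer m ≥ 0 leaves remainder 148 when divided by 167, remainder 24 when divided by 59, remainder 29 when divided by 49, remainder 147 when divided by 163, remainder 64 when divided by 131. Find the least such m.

From m ≡ 148 (mod 167) write m = 148 + 167t. Substituting into m ≡ 24 (mod 59) gives 167t ≡ 53 (mod 59), and since 49⁻¹ ≡ 53 (mod 59), t ≡ 36. Hence m ≡ 148 + 167·36 = 6160 (mod 9853).
From m ≡ 6160 (mod 9853) write m = 6160 + 9853t. Substituting into m ≡ 29 (mod 49) gives 9853t ≡ 43 (mod 49), and since 4⁻¹ ≡ 37 (mod 49), t ≡ 23. Hence m ≡ 6160 + 9853·23 = 232779 (mod 482797).
From m ≡ 232779 (mod 482797) write m = 232779 + 482797t. Substituting into m ≡ 147 (mod 163) gives 482797t ≡ 132 (mod 163), and since 154⁻¹ ≡ 18 (mod 163), t ≡ 94. Hence m ≡ 232779 + 482797·94 = 45615697 (mod 78695911).
From m ≡ 45615697 (mod 78695911) write m = 45615697 + 78695911t. Substituting into m ≡ 64 (mod 131) gives 78695911t ≡ 8 (mod 131), and since 19⁻¹ ≡ 69 (mod 131), t ≡ 28. Hence m ≡ 45615697 + 78695911·28 = 2249101205 (mod 10309164341).

2249101205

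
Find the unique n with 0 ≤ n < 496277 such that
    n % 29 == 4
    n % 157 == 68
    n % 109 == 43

466672

The moduli are pairwise coprime; M = 29·157·109 = 496277.
M/29 = 17113; 17113 ≡ 3 (mod 29); 3·10 ≡ 1, so inverse 10.
M/157 = 3161; 3161 ≡ 21 (mod 157); 21·15 ≡ 1, so inverse 15.
M/109 = 4553; 4553 ≡ 84 (mod 109); 84·61 ≡ 1, so inverse 61.
n ≡ 4·17113·10 + 68·3161·15 + 43·4553·61 = 15851259.
15851259 mod 496277 = 466672.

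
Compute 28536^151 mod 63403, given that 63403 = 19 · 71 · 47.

Mod 19: 28536 ≡ 17; by Fermat, exponent reduces to 151 mod 18 = 7; 17^7 ≡ 5 (mod 19).
Mod 71: 28536 ≡ 65; by Fermat, exponent reduces to 151 mod 70 = 11; 65^11 ≡ 22 (mod 71).
Mod 47: 28536 ≡ 7; by Fermat, exponent reduces to 151 mod 46 = 13; 7^13 ≡ 25 (mod 47).
Combine by CRT: x ≡ 5 (mod 19), x ≡ 22 (mod 71), x ≡ 25 (mod 47) ⇒ x ≡ 30481 (mod 63403).

30481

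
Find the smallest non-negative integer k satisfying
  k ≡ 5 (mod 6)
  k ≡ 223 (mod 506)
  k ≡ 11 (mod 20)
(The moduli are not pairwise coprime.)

Combine the congruences pairwise.
gcd(6, 506) = 2 and 2 | (223 − 5), so the pair is consistent; merging gives k ≡ 1235 (mod 1518), where 1518 = lcm(6, 506).
gcd(1518, 20) = 2 and 2 | (11 − 1235), so the pair is consistent; merging gives k ≡ 4271 (mod 15180), where 15180 = lcm(1518, 20).
The solution is unique modulo lcm(6, 506, 20) = 15180.

4271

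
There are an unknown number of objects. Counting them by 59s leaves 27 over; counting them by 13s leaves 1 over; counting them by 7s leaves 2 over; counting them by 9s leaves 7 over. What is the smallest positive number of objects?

47581

Combine the congruences pairwise.
From N ≡ 27 (mod 59) write N = 27 + 59t. Substituting into N ≡ 1 (mod 13) gives 59t ≡ 0 (mod 13), and since 7⁻¹ ≡ 2 (mod 13), t ≡ 0. Hence N ≡ 27 + 59·0 = 27 (mod 767).
From N ≡ 27 (mod 767) write N = 27 + 767t. Substituting into N ≡ 2 (mod 7) gives 767t ≡ 3 (mod 7), and since 4⁻¹ ≡ 2 (mod 7), t ≡ 6. Hence N ≡ 27 + 767·6 = 4629 (mod 5369).
From N ≡ 4629 (mod 5369) write N = 4629 + 5369t. Substituting into N ≡ 7 (mod 9) gives 5369t ≡ 4 (mod 9), and since 5⁻¹ ≡ 2 (mod 9), t ≡ 8. Hence N ≡ 4629 + 5369·8 = 47581 (mod 48321).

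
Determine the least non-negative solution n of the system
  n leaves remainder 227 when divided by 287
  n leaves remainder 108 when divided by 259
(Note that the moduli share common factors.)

Combine the congruences pairwise.
gcd(287, 259) = 7 and 7 | (108 − 227), so the pair is consistent; merging gives n ≡ 1662 (mod 10619), where 10619 = lcm(287, 259).
The solution is unique modulo lcm(287, 259) = 10619.

1662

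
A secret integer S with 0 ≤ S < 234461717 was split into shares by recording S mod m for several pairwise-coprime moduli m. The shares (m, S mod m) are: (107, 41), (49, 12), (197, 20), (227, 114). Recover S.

The moduli are pairwise coprime; N = 107·49·197·227 = 234461717.
N/107 = 2191231; 2191231 ≡ 85 (mod 107); 85·34 ≡ 1, so inverse 34.
N/49 = 4784933; 4784933 ≡ 34 (mod 49); 34·13 ≡ 1, so inverse 13.
N/197 = 1190161; 1190161 ≡ 84 (mod 197); 84·129 ≡ 1, so inverse 129.
N/227 = 1032871; 1032871 ≡ 21 (mod 227); 21·173 ≡ 1, so inverse 173.
S ≡ 41·2191231·34 + 12·4784933·13 + 20·1190161·129 + 114·1032871·173 = 27241922804.
27241922804 mod 234461717 = 44363632.

44363632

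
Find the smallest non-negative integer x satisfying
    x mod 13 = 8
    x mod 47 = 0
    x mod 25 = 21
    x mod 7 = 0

81921

The moduli are pairwise coprime; N = 13·47·25·7 = 106925.
N/13 = 8225; 8225 ≡ 9 (mod 13); 9·3 ≡ 1, so inverse 3.
N/47 = 2275; 2275 ≡ 19 (mod 47); 19·5 ≡ 1, so inverse 5.
N/25 = 4277; 4277 ≡ 2 (mod 25); 2·13 ≡ 1, so inverse 13.
N/7 = 15275; 15275 ≡ 1 (mod 7), inverse 1.
x ≡ 8·8225·3 + 0·2275·5 + 21·4277·13 + 0·15275·1 = 1365021.
1365021 mod 106925 = 81921.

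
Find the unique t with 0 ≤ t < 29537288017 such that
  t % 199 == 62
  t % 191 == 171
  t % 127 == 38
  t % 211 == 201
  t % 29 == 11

The moduli are pairwise coprime; N = 199·191·127·211·29 = 29537288017.
N/199 = 148428583; 148428583 ≡ 55 (mod 199); 55·76 ≡ 1, so inverse 76.
N/191 = 154645487; 154645487 ≡ 45 (mod 191); 45·17 ≡ 1, so inverse 17.
N/127 = 232577071; 232577071 ≡ 66 (mod 127); 66·102 ≡ 1, so inverse 102.
N/211 = 139987147; 139987147 ≡ 41 (mod 211); 41·175 ≡ 1, so inverse 175.
N/29 = 1018527173; 1018527173 ≡ 19 (mod 29); 19·26 ≡ 1, so inverse 26.
t ≡ 62·148428583·76 + 171·154645487·17 + 38·232577071·102 + 201·139987147·175 + 11·1018527173·26 = 7265765308204.
7265765308204 mod 29537288017 = 29129744039.

29129744039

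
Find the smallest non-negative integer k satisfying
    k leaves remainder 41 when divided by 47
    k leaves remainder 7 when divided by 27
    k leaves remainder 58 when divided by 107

2626

The moduli are pairwise coprime; N = 47·27·107 = 135783.
N/47 = 2889; 2889 ≡ 22 (mod 47); 22·15 ≡ 1, so inverse 15.
N/27 = 5029; 5029 ≡ 7 (mod 27); 7·4 ≡ 1, so inverse 4.
N/107 = 1269; 1269 ≡ 92 (mod 107); 92·57 ≡ 1, so inverse 57.
k ≡ 41·2889·15 + 7·5029·4 + 58·1269·57 = 6112861.
6112861 mod 135783 = 2626.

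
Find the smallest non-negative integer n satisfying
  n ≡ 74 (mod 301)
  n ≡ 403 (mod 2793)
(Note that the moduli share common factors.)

Combine the congruences pairwise.
gcd(301, 2793) = 7 and 7 | (403 − 74), so the pair is consistent; merging gives n ≡ 39505 (mod 120099), where 120099 = lcm(301, 2793).
The solution is unique modulo lcm(301, 2793) = 120099.

39505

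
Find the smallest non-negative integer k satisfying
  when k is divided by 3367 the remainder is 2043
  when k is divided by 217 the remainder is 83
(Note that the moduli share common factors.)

99686

gcd(3367, 217) = 7 and 7 | (83 − 2043), so the pair is consistent; merging gives k ≡ 99686 (mod 104377), where 104377 = lcm(3367, 217).
The solution is unique modulo lcm(3367, 217) = 104377.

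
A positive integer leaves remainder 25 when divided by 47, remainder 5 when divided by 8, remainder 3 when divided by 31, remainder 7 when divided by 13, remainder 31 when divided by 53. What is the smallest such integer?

The moduli are pairwise coprime; N = 47·8·31·13·53 = 8030984.
N/47 = 170872; 170872 ≡ 27 (mod 47); 27·7 ≡ 1, so inverse 7.
N/8 = 1003873; 1003873 ≡ 1 (mod 8), inverse 1.
N/31 = 259064; 259064 ≡ 28 (mod 31); 28·10 ≡ 1, so inverse 10.
N/13 = 617768; 617768 ≡ 8 (mod 13); 8·5 ≡ 1, so inverse 5.
N/53 = 151528; 151528 ≡ 1 (mod 53), inverse 1.
a ≡ 25·170872·7 + 5·1003873·1 + 3·259064·10 + 7·617768·5 + 31·151528·1 = 69013133.
69013133 mod 8030984 = 4765261.

4765261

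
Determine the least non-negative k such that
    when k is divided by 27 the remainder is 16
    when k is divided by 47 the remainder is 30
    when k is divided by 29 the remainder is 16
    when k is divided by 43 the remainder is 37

Combine the congruences pairwise.
From k ≡ 16 (mod 27) write k = 16 + 27t. Substituting into k ≡ 30 (mod 47) gives 27t ≡ 14 (mod 47), and since 27⁻¹ ≡ 7 (mod 47), t ≡ 4. Hence k ≡ 16 + 27·4 = 124 (mod 1269).
From k ≡ 124 (mod 1269) write k = 124 + 1269t. Substituting into k ≡ 16 (mod 29) gives 1269t ≡ 8 (mod 29), and since 22⁻¹ ≡ 4 (mod 29), t ≡ 3. Hence k ≡ 124 + 1269·3 = 3931 (mod 36801).
From k ≡ 3931 (mod 36801) write k = 3931 + 36801t. Substituting into k ≡ 37 (mod 43) gives 36801t ≡ 19 (mod 43), and since 36⁻¹ ≡ 6 (mod 43), t ≡ 28. Hence k ≡ 3931 + 36801·28 = 1034359 (mod 1582443).

1034359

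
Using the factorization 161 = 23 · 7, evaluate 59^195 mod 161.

Mod 23: 59 ≡ 13; by Fermat, exponent reduces to 195 mod 22 = 19; 13^19 ≡ 2 (mod 23).
Mod 7: 59 ≡ 3; by Fermat, exponent reduces to 195 mod 6 = 3; 3^3 ≡ 6 (mod 7).
Combine by CRT: x ≡ 2 (mod 23), x ≡ 6 (mod 7) ⇒ x ≡ 48 (mod 161).

48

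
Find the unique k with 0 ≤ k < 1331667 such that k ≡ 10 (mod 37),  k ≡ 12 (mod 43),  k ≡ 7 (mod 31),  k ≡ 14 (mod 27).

366458

The moduli are pairwise coprime; N = 37·43·31·27 = 1331667.
N/37 = 35991; 35991 ≡ 27 (mod 37); 27·11 ≡ 1, so inverse 11.
N/43 = 30969; 30969 ≡ 9 (mod 43); 9·24 ≡ 1, so inverse 24.
N/31 = 42957; 42957 ≡ 22 (mod 31); 22·24 ≡ 1, so inverse 24.
N/27 = 49321; 49321 ≡ 19 (mod 27); 19·10 ≡ 1, so inverse 10.
k ≡ 10·35991·11 + 12·30969·24 + 7·42957·24 + 14·49321·10 = 26999798.
26999798 mod 1331667 = 366458.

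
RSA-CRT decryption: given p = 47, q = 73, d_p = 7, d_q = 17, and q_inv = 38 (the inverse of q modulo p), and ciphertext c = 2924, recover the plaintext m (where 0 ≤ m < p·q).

m₁ = c^(d_p) mod p: c ≡ 10 (mod 47), and 10^7 mod 47 = 45.
m₂ = c^(d_q) mod q: c ≡ 4 (mod 73), and 4^17 mod 73 = 55.
h = q_inv·(m₁ − m₂) mod p = 38·(45 − 55) mod 47 = 43.
m = m₂ + h·q = 55 + 43·73 = 3194.

3194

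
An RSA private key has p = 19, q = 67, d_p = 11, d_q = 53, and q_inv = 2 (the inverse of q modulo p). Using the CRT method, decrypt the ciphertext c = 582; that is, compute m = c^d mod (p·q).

m₁ = c^(d_p) mod p: c ≡ 12 (mod 19), and 12^11 mod 19 = 8.
m₂ = c^(d_q) mod q: c ≡ 46 (mod 67), and 46^53 mod 67 = 13.
h = q_inv·(m₁ − m₂) mod p = 2·(8 − 13) mod 19 = 9.
m = m₂ + h·q = 13 + 9·67 = 616.

616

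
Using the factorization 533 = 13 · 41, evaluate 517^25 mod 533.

Mod 13: 517 ≡ 10; by Fermat, exponent reduces to 25 mod 12 = 1; 10^1 ≡ 10 (mod 13).
Mod 41: 517 ≡ 25; 25^25 ≡ 40 (mod 41).
Combine by CRT: x ≡ 10 (mod 13), x ≡ 40 (mod 41) ⇒ x ≡ 491 (mod 533).

491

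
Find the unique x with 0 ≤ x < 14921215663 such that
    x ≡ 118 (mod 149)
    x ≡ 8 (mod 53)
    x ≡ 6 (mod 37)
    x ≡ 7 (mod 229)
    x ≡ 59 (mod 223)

Combine the congruences pairwise.
From x ≡ 118 (mod 149) write x = 118 + 149t. Substituting into x ≡ 8 (mod 53) gives 149t ≡ 49 (mod 53), and since 43⁻¹ ≡ 37 (mod 53), t ≡ 11. Hence x ≡ 118 + 149·11 = 1757 (mod 7897).
From x ≡ 1757 (mod 7897) write x = 1757 + 7897t. Substituting into x ≡ 6 (mod 37) gives 7897t ≡ 25 (mod 37), and since 16⁻¹ ≡ 7 (mod 37), t ≡ 27. Hence x ≡ 1757 + 7897·27 = 214976 (mod 292189).
From x ≡ 214976 (mod 292189) write x = 214976 + 292189t. Substituting into x ≡ 7 (mod 229) gives 292189t ≡ 62 (mod 229), and since 214⁻¹ ≡ 61 (mod 229), t ≡ 118. Hence x ≡ 214976 + 292189·118 = 34693278 (mod 66911281).
From x ≡ 34693278 (mod 66911281) write x = 34693278 + 66911281t. Substituting into x ≡ 59 (mod 223) gives 66911281t ≡ 6 (mod 223), and since 131⁻¹ ≡ 143 (mod 223), t ≡ 189. Hence x ≡ 34693278 + 66911281·189 = 12680925387 (mod 14921215663).

12680925387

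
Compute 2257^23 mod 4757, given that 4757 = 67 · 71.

3612

Mod 67: 2257 ≡ 46; 46^23 ≡ 61 (mod 67).
Mod 71: 2257 ≡ 56; 56^23 ≡ 62 (mod 71).
Combine by CRT: x ≡ 61 (mod 67), x ≡ 62 (mod 71) ⇒ x ≡ 3612 (mod 4757).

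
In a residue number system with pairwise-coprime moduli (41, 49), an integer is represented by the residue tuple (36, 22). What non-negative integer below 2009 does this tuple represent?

610

From x ≡ 36 (mod 41) write x = 36 + 41t. Substituting into x ≡ 22 (mod 49) gives 41t ≡ 35 (mod 49), and since 41⁻¹ ≡ 6 (mod 49), t ≡ 14. Hence x ≡ 36 + 41·14 = 610 (mod 2009).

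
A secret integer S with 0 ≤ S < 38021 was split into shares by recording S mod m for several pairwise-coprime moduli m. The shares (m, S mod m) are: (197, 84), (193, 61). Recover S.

27467

Combine the congruences pairwise.
From S ≡ 84 (mod 197) write S = 84 + 197t. Substituting into S ≡ 61 (mod 193) gives 197t ≡ 170 (mod 193), and since 4⁻¹ ≡ 145 (mod 193), t ≡ 139. Hence S ≡ 84 + 197·139 = 27467 (mod 38021).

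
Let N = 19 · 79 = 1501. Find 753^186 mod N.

Mod 19: 753 ≡ 12; by Fermat, exponent reduces to 186 mod 18 = 6; 12^6 ≡ 1 (mod 19).
Mod 79: 753 ≡ 42; by Fermat, exponent reduces to 186 mod 78 = 30; 42^30 ≡ 64 (mod 79).
Combine by CRT: x ≡ 1 (mod 19), x ≡ 64 (mod 79) ⇒ x ≡ 1407 (mod 1501).

1407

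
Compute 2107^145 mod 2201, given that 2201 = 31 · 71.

Mod 31: 2107 ≡ 30; by Fermat, exponent reduces to 145 mod 30 = 25; 30^25 ≡ 30 (mod 31).
Mod 71: 2107 ≡ 48; by Fermat, exponent reduces to 145 mod 70 = 5; 48^5 ≡ 20 (mod 71).
Combine by CRT: x ≡ 30 (mod 31), x ≡ 20 (mod 71) ⇒ x ≡ 588 (mod 2201).

588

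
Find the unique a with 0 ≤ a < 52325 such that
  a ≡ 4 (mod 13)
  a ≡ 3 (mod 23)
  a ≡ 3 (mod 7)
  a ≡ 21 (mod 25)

22221

From a ≡ 4 (mod 13) write a = 4 + 13t. Substituting into a ≡ 3 (mod 23) gives 13t ≡ 22 (mod 23), and since 13⁻¹ ≡ 16 (mod 23), t ≡ 7. Hence a ≡ 4 + 13·7 = 95 (mod 299).
From a ≡ 95 (mod 299) write a = 95 + 299t. Substituting into a ≡ 3 (mod 7) gives 299t ≡ 6 (mod 7), and since 5⁻¹ ≡ 3 (mod 7), t ≡ 4. Hence a ≡ 95 + 299·4 = 1291 (mod 2093).
From a ≡ 1291 (mod 2093) write a = 1291 + 2093t. Substituting into a ≡ 21 (mod 25) gives 2093t ≡ 5 (mod 25), and since 18⁻¹ ≡ 7 (mod 25), t ≡ 10. Hence a ≡ 1291 + 2093·10 = 22221 (mod 52325).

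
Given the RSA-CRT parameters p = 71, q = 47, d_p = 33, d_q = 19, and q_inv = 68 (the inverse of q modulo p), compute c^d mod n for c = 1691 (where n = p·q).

m₁ = c^(d_p) mod p: c ≡ 58 (mod 71), and 58^33 mod 71 = 50.
m₂ = c^(d_q) mod q: c ≡ 46 (mod 47), and 46^19 mod 47 = 46.
h = q_inv·(m₁ − m₂) mod p = 68·(50 − 46) mod 71 = 59.
m = m₂ + h·q = 46 + 59·47 = 2819.

2819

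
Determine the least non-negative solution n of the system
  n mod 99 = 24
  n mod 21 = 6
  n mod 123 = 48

12102

Combine the congruences pairwise.
gcd(99, 21) = 3 and 3 | (6 − 24), so the pair is consistent; merging gives n ≡ 321 (mod 693), where 693 = lcm(99, 21).
gcd(693, 123) = 3 and 3 | (48 − 321), so the pair is consistent; merging gives n ≡ 12102 (mod 28413), where 28413 = lcm(693, 123).
The solution is unique modulo lcm(99, 21, 123) = 28413.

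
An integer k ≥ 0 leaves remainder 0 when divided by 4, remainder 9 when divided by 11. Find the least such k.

From k ≡ 0 (mod 4) write k = 0 + 4t. Substituting into k ≡ 9 (mod 11) gives 4t ≡ 9 (mod 11), and since 4⁻¹ ≡ 3 (mod 11), t ≡ 5. Hence k ≡ 0 + 4·5 = 20 (mod 44).

20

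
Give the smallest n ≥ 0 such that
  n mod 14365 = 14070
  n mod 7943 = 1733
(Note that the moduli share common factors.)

430655

Combine the congruences pairwise.
gcd(14365, 7943) = 169 and 169 | (1733 − 14070), so the pair is consistent; merging gives n ≡ 430655 (mod 675155), where 675155 = lcm(14365, 7943).
The solution is unique modulo lcm(14365, 7943) = 675155.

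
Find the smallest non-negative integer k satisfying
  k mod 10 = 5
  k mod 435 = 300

735

Combine the congruences pairwise.
gcd(10, 435) = 5 and 5 | (300 − 5), so the pair is consistent; merging gives k ≡ 735 (mod 870), where 870 = lcm(10, 435).
The solution is unique modulo lcm(10, 435) = 870.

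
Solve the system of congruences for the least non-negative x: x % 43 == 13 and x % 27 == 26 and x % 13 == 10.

7667

The moduli are pairwise coprime; N = 43·27·13 = 15093.
N/43 = 351; 351 ≡ 7 (mod 43); 7·37 ≡ 1, so inverse 37.
N/27 = 559; 559 ≡ 19 (mod 27); 19·10 ≡ 1, so inverse 10.
N/13 = 1161; 1161 ≡ 4 (mod 13); 4·10 ≡ 1, so inverse 10.
x ≡ 13·351·37 + 26·559·10 + 10·1161·10 = 430271.
430271 mod 15093 = 7667.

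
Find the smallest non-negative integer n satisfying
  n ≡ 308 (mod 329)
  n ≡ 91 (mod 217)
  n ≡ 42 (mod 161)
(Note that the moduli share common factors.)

gcd(329, 217) = 7 and 7 | (91 − 308), so the pair is consistent; merging gives n ≡ 308 (mod 10199), where 10199 = lcm(329, 217).
gcd(10199, 161) = 7 and 7 | (42 − 308), so the pair is consistent; merging gives n ≡ 10507 (mod 234577), where 234577 = lcm(10199, 161).
The solution is unique modulo lcm(329, 217, 161) = 234577.

10507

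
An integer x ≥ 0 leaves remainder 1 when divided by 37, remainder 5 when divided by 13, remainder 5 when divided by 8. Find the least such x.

2813

The moduli are pairwise coprime; N = 37·13·8 = 3848.
N/37 = 104; 104 ≡ 30 (mod 37); 30·21 ≡ 1, so inverse 21.
N/13 = 296; 296 ≡ 10 (mod 13); 10·4 ≡ 1, so inverse 4.
N/8 = 481; 481 ≡ 1 (mod 8), inverse 1.
x ≡ 1·104·21 + 5·296·4 + 5·481·1 = 10509.
10509 mod 3848 = 2813.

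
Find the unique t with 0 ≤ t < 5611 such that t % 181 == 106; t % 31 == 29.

Combine the congruences pairwise.
From t ≡ 106 (mod 181) write t = 106 + 181s. Substituting into t ≡ 29 (mod 31) gives 181s ≡ 16 (mod 31), and since 26⁻¹ ≡ 6 (mod 31), s ≡ 3. Hence t ≡ 106 + 181·3 = 649 (mod 5611).

649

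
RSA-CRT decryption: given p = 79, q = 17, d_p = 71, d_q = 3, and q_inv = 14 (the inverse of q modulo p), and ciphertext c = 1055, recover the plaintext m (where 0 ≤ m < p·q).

307

m₁ = c^(d_p) mod p: c ≡ 28 (mod 79), and 28^71 mod 79 = 70.
m₂ = c^(d_q) mod q: c ≡ 1 (mod 17), and 1^3 mod 17 = 1.
h = q_inv·(m₁ − m₂) mod p = 14·(70 − 1) mod 79 = 18.
m = m₂ + h·q = 1 + 18·17 = 307.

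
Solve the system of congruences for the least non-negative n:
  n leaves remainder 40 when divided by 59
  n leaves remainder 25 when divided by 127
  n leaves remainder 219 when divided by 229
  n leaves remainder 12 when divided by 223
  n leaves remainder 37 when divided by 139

The moduli are pairwise coprime; M = 59·127·229·223·139 = 53187659309.
M/59 = 901485751; 901485751 ≡ 30 (mod 59); 30·2 ≡ 1, so inverse 2.
M/127 = 418800467; 418800467 ≡ 60 (mod 127); 60·36 ≡ 1, so inverse 36.
M/229 = 232260521; 232260521 ≡ 19 (mod 229); 19·217 ≡ 1, so inverse 217.
M/223 = 238509683; 238509683 ≡ 33 (mod 223); 33·196 ≡ 1, so inverse 196.
M/139 = 382645031; 382645031 ≡ 132 (mod 139); 132·119 ≡ 1, so inverse 119.
n ≡ 40·901485751·2 + 25·418800467·36 + 219·232260521·217 + 12·238509683·196 + 37·382645031·119 = 13732516865772.
13732516865772 mod 53187659309 = 10100764050.

10100764050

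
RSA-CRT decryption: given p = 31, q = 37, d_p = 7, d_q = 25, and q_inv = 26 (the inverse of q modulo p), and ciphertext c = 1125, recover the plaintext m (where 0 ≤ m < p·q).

816

m₁ = c^(d_p) mod p: c ≡ 9 (mod 31), and 9^7 mod 31 = 10.
m₂ = c^(d_q) mod q: c ≡ 15 (mod 37), and 15^25 mod 37 = 2.
h = q_inv·(m₁ − m₂) mod p = 26·(10 − 2) mod 31 = 22.
m = m₂ + h·q = 2 + 22·37 = 816.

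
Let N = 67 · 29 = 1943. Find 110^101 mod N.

Mod 67: 110 ≡ 43; by Fermat, exponent reduces to 101 mod 66 = 35; 43^35 ≡ 27 (mod 67).
Mod 29: 110 ≡ 23; by Fermat, exponent reduces to 101 mod 28 = 17; 23^17 ≡ 16 (mod 29).
Combine by CRT: x ≡ 27 (mod 67), x ≡ 16 (mod 29) ⇒ x ≡ 161 (mod 1943).

161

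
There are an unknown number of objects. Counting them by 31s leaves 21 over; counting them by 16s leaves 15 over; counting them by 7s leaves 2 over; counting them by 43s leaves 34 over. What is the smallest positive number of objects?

56751

The moduli are pairwise coprime; M = 31·16·7·43 = 149296.
M/31 = 4816; 4816 ≡ 11 (mod 31); 11·17 ≡ 1, so inverse 17.
M/16 = 9331; 9331 ≡ 3 (mod 16); 3·11 ≡ 1, so inverse 11.
M/7 = 21328; 21328 ≡ 6 (mod 7); 6·6 ≡ 1, so inverse 6.
M/43 = 3472; 3472 ≡ 32 (mod 43); 32·39 ≡ 1, so inverse 39.
N ≡ 21·4816·17 + 15·9331·11 + 2·21328·6 + 34·3472·39 = 8118735.
8118735 mod 149296 = 56751.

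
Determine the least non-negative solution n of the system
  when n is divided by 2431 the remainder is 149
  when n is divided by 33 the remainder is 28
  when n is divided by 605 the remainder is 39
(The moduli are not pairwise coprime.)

gcd(2431, 33) = 11 and 11 | (28 − 149), so the pair is consistent; merging gives n ≡ 5011 (mod 7293), where 7293 = lcm(2431, 33).
gcd(7293, 605) = 11 and 11 | (39 − 5011), so the pair is consistent; merging gives n ≡ 376954 (mod 401115), where 401115 = lcm(7293, 605).
The solution is unique modulo lcm(2431, 33, 605) = 401115.

376954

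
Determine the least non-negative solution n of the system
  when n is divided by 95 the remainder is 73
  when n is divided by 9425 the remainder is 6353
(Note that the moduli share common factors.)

gcd(95, 9425) = 5 and 5 | (6353 − 73), so the pair is consistent; merging gives n ≡ 91178 (mod 179075), where 179075 = lcm(95, 9425).
The solution is unique modulo lcm(95, 9425) = 179075.

91178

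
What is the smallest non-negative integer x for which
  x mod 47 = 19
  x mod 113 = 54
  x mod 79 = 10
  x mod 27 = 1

9508213

The moduli are pairwise coprime; N = 47·113·79·27 = 11328363.
N/47 = 241029; 241029 ≡ 13 (mod 47); 13·29 ≡ 1, so inverse 29.
N/113 = 100251; 100251 ≡ 20 (mod 113); 20·17 ≡ 1, so inverse 17.
N/79 = 143397; 143397 ≡ 12 (mod 79); 12·33 ≡ 1, so inverse 33.
N/27 = 419569; 419569 ≡ 16 (mod 27); 16·22 ≡ 1, so inverse 22.
x ≡ 19·241029·29 + 54·100251·17 + 10·143397·33 + 1·419569·22 = 281388925.
281388925 mod 11328363 = 9508213.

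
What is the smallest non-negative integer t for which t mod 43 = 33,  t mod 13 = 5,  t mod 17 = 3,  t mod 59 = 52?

The moduli are pairwise coprime; N = 43·13·17·59 = 560677.
N/43 = 13039; 13039 ≡ 10 (mod 43); 10·13 ≡ 1, so inverse 13.
N/13 = 43129; 43129 ≡ 8 (mod 13); 8·5 ≡ 1, so inverse 5.
N/17 = 32981; 32981 ≡ 1 (mod 17), inverse 1.
N/59 = 9503; 9503 ≡ 4 (mod 59); 4·15 ≡ 1, so inverse 15.
t ≡ 33·13039·13 + 5·43129·5 + 3·32981·1 + 52·9503·15 = 14183239.
14183239 mod 560677 = 166314.

166314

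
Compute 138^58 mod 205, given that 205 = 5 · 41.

84

Mod 5: 138 ≡ 3; by Fermat, exponent reduces to 58 mod 4 = 2; 3^2 ≡ 4 (mod 5).
Mod 41: 138 ≡ 15; by Fermat, exponent reduces to 58 mod 40 = 18; 15^18 ≡ 2 (mod 41).
Combine by CRT: x ≡ 4 (mod 5), x ≡ 2 (mod 41) ⇒ x ≡ 84 (mod 205).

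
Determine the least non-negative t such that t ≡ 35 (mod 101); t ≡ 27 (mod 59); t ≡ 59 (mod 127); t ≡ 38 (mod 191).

The moduli are pairwise coprime; N = 101·59·127·191 = 144547463.
N/101 = 1431163; 1431163 ≡ 94 (mod 101); 94·72 ≡ 1, so inverse 72.
N/59 = 2449957; 2449957 ≡ 41 (mod 59); 41·36 ≡ 1, so inverse 36.
N/127 = 1138169; 1138169 ≡ 122 (mod 127); 122·76 ≡ 1, so inverse 76.
N/191 = 756793; 756793 ≡ 51 (mod 191); 51·15 ≡ 1, so inverse 15.
t ≡ 35·1431163·72 + 27·2449957·36 + 59·1138169·76 + 38·756793·15 = 11522810770.
11522810770 mod 144547463 = 103561193.

103561193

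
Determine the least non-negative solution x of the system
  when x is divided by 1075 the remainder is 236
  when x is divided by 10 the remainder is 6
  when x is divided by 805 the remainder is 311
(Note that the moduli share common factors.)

gcd(1075, 10) = 5 and 5 | (6 − 236), so the pair is consistent; merging gives x ≡ 236 (mod 2150), where 2150 = lcm(1075, 10).
gcd(2150, 805) = 5 and 5 | (311 − 236), so the pair is consistent; merging gives x ≡ 221686 (mod 346150), where 346150 = lcm(2150, 805).
The solution is unique modulo lcm(1075, 10, 805) = 346150.

221686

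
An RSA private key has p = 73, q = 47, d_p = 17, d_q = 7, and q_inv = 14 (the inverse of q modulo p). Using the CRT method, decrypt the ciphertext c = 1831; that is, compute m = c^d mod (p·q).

m₁ = c^(d_p) mod p: c ≡ 6 (mod 73), and 6^17 mod 73 = 12.
m₂ = c^(d_q) mod q: c ≡ 45 (mod 47), and 45^7 mod 47 = 13.
h = q_inv·(m₁ − m₂) mod p = 14·(12 − 13) mod 73 = 59.
m = m₂ + h·q = 13 + 59·47 = 2786.

2786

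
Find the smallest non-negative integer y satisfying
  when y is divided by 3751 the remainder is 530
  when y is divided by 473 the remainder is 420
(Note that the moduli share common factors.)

120562

gcd(3751, 473) = 11 and 11 | (420 − 530), so the pair is consistent; merging gives y ≡ 120562 (mod 161293), where 161293 = lcm(3751, 473).
The solution is unique modulo lcm(3751, 473) = 161293.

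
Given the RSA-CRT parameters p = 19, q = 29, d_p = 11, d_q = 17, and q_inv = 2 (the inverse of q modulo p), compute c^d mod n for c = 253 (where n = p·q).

m₁ = c^(d_p) mod p: c ≡ 6 (mod 19), and 6^11 mod 19 = 17.
m₂ = c^(d_q) mod q: c ≡ 21 (mod 29), and 21^17 mod 29 = 19.
h = q_inv·(m₁ − m₂) mod p = 2·(17 − 19) mod 19 = 15.
m = m₂ + h·q = 19 + 15·29 = 454.

454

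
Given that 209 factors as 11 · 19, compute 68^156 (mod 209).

Mod 11: 68 ≡ 2; by Fermat, exponent reduces to 156 mod 10 = 6; 2^6 ≡ 9 (mod 11).
Mod 19: 68 ≡ 11; by Fermat, exponent reduces to 156 mod 18 = 12; 11^12 ≡ 1 (mod 19).
Combine by CRT: x ≡ 9 (mod 11), x ≡ 1 (mod 19) ⇒ x ≡ 20 (mod 209).

20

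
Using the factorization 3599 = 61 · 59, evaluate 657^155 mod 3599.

1477

Mod 61: 657 ≡ 47; by Fermat, exponent reduces to 155 mod 60 = 35; 47^35 ≡ 13 (mod 61).
Mod 59: 657 ≡ 8; by Fermat, exponent reduces to 155 mod 58 = 39; 8^39 ≡ 2 (mod 59).
Combine by CRT: x ≡ 13 (mod 61), x ≡ 2 (mod 59) ⇒ x ≡ 1477 (mod 3599).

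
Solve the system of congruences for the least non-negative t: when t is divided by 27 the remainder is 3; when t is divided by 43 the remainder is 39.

From t ≡ 3 (mod 27) write t = 3 + 27s. Substituting into t ≡ 39 (mod 43) gives 27s ≡ 36 (mod 43), and since 27⁻¹ ≡ 8 (mod 43), s ≡ 30. Hence t ≡ 3 + 27·30 = 813 (mod 1161).

813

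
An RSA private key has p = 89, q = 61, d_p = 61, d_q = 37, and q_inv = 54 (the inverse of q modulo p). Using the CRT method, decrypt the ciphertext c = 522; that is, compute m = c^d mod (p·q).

m₁ = c^(d_p) mod p: c ≡ 77 (mod 89), and 77^61 mod 89 = 12.
m₂ = c^(d_q) mod q: c ≡ 34 (mod 61), and 34^37 mod 61 = 58.
h = q_inv·(m₁ − m₂) mod p = 54·(12 − 58) mod 89 = 8.
m = m₂ + h·q = 58 + 8·61 = 546.

546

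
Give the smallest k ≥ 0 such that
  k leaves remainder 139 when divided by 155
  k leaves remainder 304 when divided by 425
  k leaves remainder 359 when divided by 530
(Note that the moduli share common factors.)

Combine the congruences pairwise.
gcd(155, 425) = 5 and 5 | (304 − 139), so the pair is consistent; merging gives k ≡ 3704 (mod 13175), where 13175 = lcm(155, 425).
gcd(13175, 530) = 5 and 5 | (359 − 3704), so the pair is consistent; merging gives k ≡ 1149929 (mod 1396550), where 1396550 = lcm(13175, 530).
The solution is unique modulo lcm(155, 425, 530) = 1396550.

1149929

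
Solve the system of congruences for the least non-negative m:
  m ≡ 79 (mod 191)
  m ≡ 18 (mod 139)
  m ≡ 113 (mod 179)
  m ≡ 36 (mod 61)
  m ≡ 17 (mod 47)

The moduli are pairwise coprime; N = 191·139·179·61·47 = 13624760957.
N/191 = 71333827; 71333827 ≡ 102 (mod 191); 102·103 ≡ 1, so inverse 103.
N/139 = 98019863; 98019863 ≡ 121 (mod 139); 121·54 ≡ 1, so inverse 54.
N/179 = 76115983; 76115983 ≡ 171 (mod 179); 171·67 ≡ 1, so inverse 67.
N/61 = 223356737; 223356737 ≡ 52 (mod 61); 52·27 ≡ 1, so inverse 27.
N/47 = 289888531; 289888531 ≡ 4 (mod 47); 4·12 ≡ 1, so inverse 12.
m ≡ 79·71333827·103 + 18·98019863·54 + 113·76115983·67 + 36·223356737·27 + 17·289888531·12 = 1528232773116.
1528232773116 mod 13624760957 = 2259545932.

2259545932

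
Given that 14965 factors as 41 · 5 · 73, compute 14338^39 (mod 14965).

Mod 41: 14338 ≡ 29; 29^39 ≡ 17 (mod 41).
Mod 5: 14338 ≡ 3; by Fermat, exponent reduces to 39 mod 4 = 3; 3^3 ≡ 2 (mod 5).
Mod 73: 14338 ≡ 30; 30^39 ≡ 10 (mod 73).
Combine by CRT: x ≡ 17 (mod 41), x ≡ 2 (mod 5), x ≡ 10 (mod 73) ⇒ x ≡ 7602 (mod 14965).

7602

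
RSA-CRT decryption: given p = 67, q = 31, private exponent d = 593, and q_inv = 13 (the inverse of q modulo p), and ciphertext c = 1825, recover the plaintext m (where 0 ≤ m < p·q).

959

d_p = d mod (p−1) = 593 mod 66 = 65; d_q = d mod (q−1) = 23.
m₁ = c^(d_p) mod p: c ≡ 16 (mod 67), and 16^65 mod 67 = 21.
m₂ = c^(d_q) mod q: c ≡ 27 (mod 31), and 27^23 mod 31 = 29.
h = q_inv·(m₁ − m₂) mod p = 13·(21 − 29) mod 67 = 30.
m = m₂ + h·q = 29 + 30·31 = 959.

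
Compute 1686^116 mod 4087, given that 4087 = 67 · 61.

Mod 67: 1686 ≡ 11; by Fermat, exponent reduces to 116 mod 66 = 50; 11^50 ≡ 49 (mod 67).
Mod 61: 1686 ≡ 39; by Fermat, exponent reduces to 116 mod 60 = 56; 39^56 ≡ 42 (mod 61).
Combine by CRT: x ≡ 49 (mod 67), x ≡ 42 (mod 61) ⇒ x ≡ 652 (mod 4087).

652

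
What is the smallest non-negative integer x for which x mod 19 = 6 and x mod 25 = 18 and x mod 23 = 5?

1868

The moduli are pairwise coprime; N = 19·25·23 = 10925.
N/19 = 575; 575 ≡ 5 (mod 19); 5·4 ≡ 1, so inverse 4.
N/25 = 437; 437 ≡ 12 (mod 25); 12·23 ≡ 1, so inverse 23.
N/23 = 475; 475 ≡ 15 (mod 23); 15·20 ≡ 1, so inverse 20.
x ≡ 6·575·4 + 18·437·23 + 5·475·20 = 242218.
242218 mod 10925 = 1868.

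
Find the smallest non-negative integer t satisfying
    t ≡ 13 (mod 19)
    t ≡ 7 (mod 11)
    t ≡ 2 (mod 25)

2977

The moduli are pairwise coprime; N = 19·11·25 = 5225.
N/19 = 275; 275 ≡ 9 (mod 19); 9·17 ≡ 1, so inverse 17.
N/11 = 475; 475 ≡ 2 (mod 11); 2·6 ≡ 1, so inverse 6.
N/25 = 209; 209 ≡ 9 (mod 25); 9·14 ≡ 1, so inverse 14.
t ≡ 13·275·17 + 7·475·6 + 2·209·14 = 86577.
86577 mod 5225 = 2977.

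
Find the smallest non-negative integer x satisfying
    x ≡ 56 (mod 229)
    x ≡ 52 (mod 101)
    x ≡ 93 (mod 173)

1674733

From x ≡ 56 (mod 229) write x = 56 + 229t. Substituting into x ≡ 52 (mod 101) gives 229t ≡ 97 (mod 101), and since 27⁻¹ ≡ 15 (mod 101), t ≡ 41. Hence x ≡ 56 + 229·41 = 9445 (mod 23129).
From x ≡ 9445 (mod 23129) write x = 9445 + 23129t. Substituting into x ≡ 93 (mod 173) gives 23129t ≡ 163 (mod 173), and since 120⁻¹ ≡ 62 (mod 173), t ≡ 72. Hence x ≡ 9445 + 23129·72 = 1674733 (mod 4001317).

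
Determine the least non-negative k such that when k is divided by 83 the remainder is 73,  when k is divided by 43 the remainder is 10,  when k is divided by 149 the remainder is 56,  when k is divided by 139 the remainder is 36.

69650851

The moduli are pairwise coprime; N = 83·43·149·139 = 73917559.
N/83 = 890573; 890573 ≡ 66 (mod 83); 66·39 ≡ 1, so inverse 39.
N/43 = 1719013; 1719013 ≡ 2 (mod 43); 2·22 ≡ 1, so inverse 22.
N/149 = 496091; 496091 ≡ 70 (mod 149); 70·66 ≡ 1, so inverse 66.
N/139 = 531781; 531781 ≡ 106 (mod 139); 106·80 ≡ 1, so inverse 80.
k ≡ 73·890573·39 + 10·1719013·22 + 56·496091·66 + 36·531781·80 = 6278725807.
6278725807 mod 73917559 = 69650851.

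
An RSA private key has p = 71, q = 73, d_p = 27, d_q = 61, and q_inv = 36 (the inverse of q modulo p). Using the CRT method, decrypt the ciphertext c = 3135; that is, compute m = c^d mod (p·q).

m₁ = c^(d_p) mod p: c ≡ 11 (mod 71), and 11^27 mod 71 = 65.
m₂ = c^(d_q) mod q: c ≡ 69 (mod 73), and 69^61 mod 73 = 41.
h = q_inv·(m₁ − m₂) mod p = 36·(65 − 41) mod 71 = 12.
m = m₂ + h·q = 41 + 12·73 = 917.

917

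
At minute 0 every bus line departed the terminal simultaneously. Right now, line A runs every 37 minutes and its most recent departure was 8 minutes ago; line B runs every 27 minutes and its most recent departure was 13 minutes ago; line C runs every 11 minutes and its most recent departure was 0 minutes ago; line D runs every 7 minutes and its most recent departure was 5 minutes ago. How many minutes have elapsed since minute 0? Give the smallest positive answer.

54472

The moduli are pairwise coprime; N = 37·27·11·7 = 76923.
N/37 = 2079; 2079 ≡ 7 (mod 37); 7·16 ≡ 1, so inverse 16.
N/27 = 2849; 2849 ≡ 14 (mod 27); 14·2 ≡ 1, so inverse 2.
N/11 = 6993; 6993 ≡ 8 (mod 11); 8·7 ≡ 1, so inverse 7.
N/7 = 10989; 10989 ≡ 6 (mod 7); 6·6 ≡ 1, so inverse 6.
t ≡ 8·2079·16 + 13·2849·2 + 0·6993·7 + 5·10989·6 = 669856.
669856 mod 76923 = 54472.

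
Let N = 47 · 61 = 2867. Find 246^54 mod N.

Mod 47: 246 ≡ 11; by Fermat, exponent reduces to 54 mod 46 = 8; 11^8 ≡ 12 (mod 47).
Mod 61: 246 ≡ 2; 2^54 ≡ 41 (mod 61).
Combine by CRT: x ≡ 12 (mod 47), x ≡ 41 (mod 61) ⇒ x ≡ 529 (mod 2867).

529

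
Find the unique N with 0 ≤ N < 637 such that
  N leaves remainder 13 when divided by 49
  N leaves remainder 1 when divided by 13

209

Combine the congruences pairwise.
From N ≡ 13 (mod 49) write N = 13 + 49t. Substituting into N ≡ 1 (mod 13) gives 49t ≡ 1 (mod 13), and since 10⁻¹ ≡ 4 (mod 13), t ≡ 4. Hence N ≡ 13 + 49·4 = 209 (mod 637).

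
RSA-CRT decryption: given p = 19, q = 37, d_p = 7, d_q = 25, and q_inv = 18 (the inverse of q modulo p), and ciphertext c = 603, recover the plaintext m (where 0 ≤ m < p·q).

m₁ = c^(d_p) mod p: c ≡ 14 (mod 19), and 14^7 mod 19 = 3.
m₂ = c^(d_q) mod q: c ≡ 11 (mod 37), and 11^25 mod 37 = 11.
h = q_inv·(m₁ − m₂) mod p = 18·(3 − 11) mod 19 = 8.
m = m₂ + h·q = 11 + 8·37 = 307.

307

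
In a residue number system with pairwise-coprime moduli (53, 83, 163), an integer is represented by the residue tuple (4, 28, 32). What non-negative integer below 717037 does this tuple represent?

From x ≡ 4 (mod 53) write x = 4 + 53t. Substituting into x ≡ 28 (mod 83) gives 53t ≡ 24 (mod 83), and since 53⁻¹ ≡ 47 (mod 83), t ≡ 49. Hence x ≡ 4 + 53·49 = 2601 (mod 4399).
From x ≡ 2601 (mod 4399) write x = 2601 + 4399t. Substituting into x ≡ 32 (mod 163) gives 4399t ≡ 39 (mod 163), and since 161⁻¹ ≡ 81 (mod 163), t ≡ 62. Hence x ≡ 2601 + 4399·62 = 275339 (mod 717037).

275339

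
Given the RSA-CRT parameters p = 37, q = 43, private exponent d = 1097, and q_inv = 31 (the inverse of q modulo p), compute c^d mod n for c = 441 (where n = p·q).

1048

d_p = d mod (p−1) = 1097 mod 36 = 17; d_q = d mod (q−1) = 5.
m₁ = c^(d_p) mod p: c ≡ 34 (mod 37), and 34^17 mod 37 = 12.
m₂ = c^(d_q) mod q: c ≡ 11 (mod 43), and 11^5 mod 43 = 16.
h = q_inv·(m₁ − m₂) mod p = 31·(12 − 16) mod 37 = 24.
m = m₂ + h·q = 16 + 24·43 = 1048.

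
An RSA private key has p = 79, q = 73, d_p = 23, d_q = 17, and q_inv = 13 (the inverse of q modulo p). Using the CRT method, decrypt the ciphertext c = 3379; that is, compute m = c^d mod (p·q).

4994

m₁ = c^(d_p) mod p: c ≡ 61 (mod 79), and 61^23 mod 79 = 17.
m₂ = c^(d_q) mod q: c ≡ 21 (mod 73), and 21^17 mod 73 = 30.
h = q_inv·(m₁ − m₂) mod p = 13·(17 − 30) mod 79 = 68.
m = m₂ + h·q = 30 + 68·73 = 4994.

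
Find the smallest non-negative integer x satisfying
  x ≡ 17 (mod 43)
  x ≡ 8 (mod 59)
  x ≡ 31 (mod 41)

33815

From x ≡ 17 (mod 43) write x = 17 + 43t. Substituting into x ≡ 8 (mod 59) gives 43t ≡ 50 (mod 59), and since 43⁻¹ ≡ 11 (mod 59), t ≡ 19. Hence x ≡ 17 + 43·19 = 834 (mod 2537).
From x ≡ 834 (mod 2537) write x = 834 + 2537t. Substituting into x ≡ 31 (mod 41) gives 2537t ≡ 17 (mod 41), and since 36⁻¹ ≡ 8 (mod 41), t ≡ 13. Hence x ≡ 834 + 2537·13 = 33815 (mod 104017).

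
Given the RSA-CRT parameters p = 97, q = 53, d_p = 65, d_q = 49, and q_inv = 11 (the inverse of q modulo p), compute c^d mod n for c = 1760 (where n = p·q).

2818

m₁ = c^(d_p) mod p: c ≡ 14 (mod 97), and 14^65 mod 97 = 5.
m₂ = c^(d_q) mod q: c ≡ 11 (mod 53), and 11^49 mod 53 = 9.
h = q_inv·(m₁ − m₂) mod p = 11·(5 − 9) mod 97 = 53.
m = m₂ + h·q = 9 + 53·53 = 2818.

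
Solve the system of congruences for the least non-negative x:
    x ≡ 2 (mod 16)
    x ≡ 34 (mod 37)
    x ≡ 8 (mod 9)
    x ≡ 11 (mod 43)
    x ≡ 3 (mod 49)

3817250

Combine the congruences pairwise.
From x ≡ 2 (mod 16) write x = 2 + 16t. Substituting into x ≡ 34 (mod 37) gives 16t ≡ 32 (mod 37), and since 16⁻¹ ≡ 7 (mod 37), t ≡ 2. Hence x ≡ 2 + 16·2 = 34 (mod 592).
From x ≡ 34 (mod 592) write x = 34 + 592t. Substituting into x ≡ 8 (mod 9) gives 592t ≡ 1 (mod 9), and since 7⁻¹ ≡ 4 (mod 9), t ≡ 4. Hence x ≡ 34 + 592·4 = 2402 (mod 5328).
From x ≡ 2402 (mod 5328) write x = 2402 + 5328t. Substituting into x ≡ 11 (mod 43) gives 5328t ≡ 17 (mod 43), and since 39⁻¹ ≡ 32 (mod 43), t ≡ 28. Hence x ≡ 2402 + 5328·28 = 151586 (mod 229104).
From x ≡ 151586 (mod 229104) write x = 151586 + 229104t. Substituting into x ≡ 3 (mod 49) gives 229104t ≡ 23 (mod 49), and since 29⁻¹ ≡ 22 (mod 49), t ≡ 16. Hence x ≡ 151586 + 229104·16 = 3817250 (mod 11226096).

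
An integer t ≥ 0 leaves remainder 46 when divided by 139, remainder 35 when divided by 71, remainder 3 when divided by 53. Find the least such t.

313074

The moduli are pairwise coprime; N = 139·71·53 = 523057.
N/139 = 3763; 3763 ≡ 10 (mod 139); 10·14 ≡ 1, so inverse 14.
N/71 = 7367; 7367 ≡ 54 (mod 71); 54·25 ≡ 1, so inverse 25.
N/53 = 9869; 9869 ≡ 11 (mod 53); 11·29 ≡ 1, so inverse 29.
t ≡ 46·3763·14 + 35·7367·25 + 3·9869·29 = 9728100.
9728100 mod 523057 = 313074.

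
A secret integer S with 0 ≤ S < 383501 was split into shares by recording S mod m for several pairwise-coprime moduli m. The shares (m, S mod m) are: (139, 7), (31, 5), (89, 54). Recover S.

Combine the congruences pairwise.
From S ≡ 7 (mod 139) write S = 7 + 139t. Substituting into S ≡ 5 (mod 31) gives 139t ≡ 29 (mod 31), and since 15⁻¹ ≡ 29 (mod 31), t ≡ 4. Hence S ≡ 7 + 139·4 = 563 (mod 4309).
From S ≡ 563 (mod 4309) write S = 563 + 4309t. Substituting into S ≡ 54 (mod 89) gives 4309t ≡ 25 (mod 89), and since 37⁻¹ ≡ 77 (mod 89), t ≡ 56. Hence S ≡ 563 + 4309·56 = 241867 (mod 383501).

241867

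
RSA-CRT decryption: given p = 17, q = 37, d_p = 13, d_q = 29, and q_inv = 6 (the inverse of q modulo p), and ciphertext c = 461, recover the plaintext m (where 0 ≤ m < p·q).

338

m₁ = c^(d_p) mod p: c ≡ 2 (mod 17), and 2^13 mod 17 = 15.
m₂ = c^(d_q) mod q: c ≡ 17 (mod 37), and 17^29 mod 37 = 5.
h = q_inv·(m₁ − m₂) mod p = 6·(15 − 5) mod 17 = 9.
m = m₂ + h·q = 5 + 9·37 = 338.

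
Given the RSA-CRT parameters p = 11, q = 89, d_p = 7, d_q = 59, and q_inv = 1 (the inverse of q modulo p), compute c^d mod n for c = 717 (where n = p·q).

m₁ = c^(d_p) mod p: c ≡ 2 (mod 11), and 2^7 mod 11 = 7.
m₂ = c^(d_q) mod q: c ≡ 5 (mod 89), and 5^59 mod 89 = 21.
h = q_inv·(m₁ − m₂) mod p = 1·(7 − 21) mod 11 = 8.
m = m₂ + h·q = 21 + 8·89 = 733.

733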